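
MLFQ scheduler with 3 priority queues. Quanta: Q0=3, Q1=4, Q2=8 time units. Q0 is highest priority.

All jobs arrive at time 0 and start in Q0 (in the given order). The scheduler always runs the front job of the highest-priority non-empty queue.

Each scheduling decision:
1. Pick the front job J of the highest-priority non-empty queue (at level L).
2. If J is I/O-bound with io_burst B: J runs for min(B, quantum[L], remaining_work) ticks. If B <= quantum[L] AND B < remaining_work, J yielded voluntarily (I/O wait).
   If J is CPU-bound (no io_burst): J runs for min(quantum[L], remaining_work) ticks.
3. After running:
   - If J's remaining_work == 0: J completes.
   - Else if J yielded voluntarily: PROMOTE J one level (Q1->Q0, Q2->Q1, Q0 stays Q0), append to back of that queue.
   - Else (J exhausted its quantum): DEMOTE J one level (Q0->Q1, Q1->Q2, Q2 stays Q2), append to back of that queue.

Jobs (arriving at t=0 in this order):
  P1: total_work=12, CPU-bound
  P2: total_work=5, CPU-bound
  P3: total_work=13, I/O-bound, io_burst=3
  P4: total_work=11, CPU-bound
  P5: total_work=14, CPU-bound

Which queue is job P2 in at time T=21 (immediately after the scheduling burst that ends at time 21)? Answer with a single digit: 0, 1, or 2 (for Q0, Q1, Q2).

t=0-3: P1@Q0 runs 3, rem=9, quantum used, demote→Q1. Q0=[P2,P3,P4,P5] Q1=[P1] Q2=[]
t=3-6: P2@Q0 runs 3, rem=2, quantum used, demote→Q1. Q0=[P3,P4,P5] Q1=[P1,P2] Q2=[]
t=6-9: P3@Q0 runs 3, rem=10, I/O yield, promote→Q0. Q0=[P4,P5,P3] Q1=[P1,P2] Q2=[]
t=9-12: P4@Q0 runs 3, rem=8, quantum used, demote→Q1. Q0=[P5,P3] Q1=[P1,P2,P4] Q2=[]
t=12-15: P5@Q0 runs 3, rem=11, quantum used, demote→Q1. Q0=[P3] Q1=[P1,P2,P4,P5] Q2=[]
t=15-18: P3@Q0 runs 3, rem=7, I/O yield, promote→Q0. Q0=[P3] Q1=[P1,P2,P4,P5] Q2=[]
t=18-21: P3@Q0 runs 3, rem=4, I/O yield, promote→Q0. Q0=[P3] Q1=[P1,P2,P4,P5] Q2=[]
t=21-24: P3@Q0 runs 3, rem=1, I/O yield, promote→Q0. Q0=[P3] Q1=[P1,P2,P4,P5] Q2=[]
t=24-25: P3@Q0 runs 1, rem=0, completes. Q0=[] Q1=[P1,P2,P4,P5] Q2=[]
t=25-29: P1@Q1 runs 4, rem=5, quantum used, demote→Q2. Q0=[] Q1=[P2,P4,P5] Q2=[P1]
t=29-31: P2@Q1 runs 2, rem=0, completes. Q0=[] Q1=[P4,P5] Q2=[P1]
t=31-35: P4@Q1 runs 4, rem=4, quantum used, demote→Q2. Q0=[] Q1=[P5] Q2=[P1,P4]
t=35-39: P5@Q1 runs 4, rem=7, quantum used, demote→Q2. Q0=[] Q1=[] Q2=[P1,P4,P5]
t=39-44: P1@Q2 runs 5, rem=0, completes. Q0=[] Q1=[] Q2=[P4,P5]
t=44-48: P4@Q2 runs 4, rem=0, completes. Q0=[] Q1=[] Q2=[P5]
t=48-55: P5@Q2 runs 7, rem=0, completes. Q0=[] Q1=[] Q2=[]

Answer: 1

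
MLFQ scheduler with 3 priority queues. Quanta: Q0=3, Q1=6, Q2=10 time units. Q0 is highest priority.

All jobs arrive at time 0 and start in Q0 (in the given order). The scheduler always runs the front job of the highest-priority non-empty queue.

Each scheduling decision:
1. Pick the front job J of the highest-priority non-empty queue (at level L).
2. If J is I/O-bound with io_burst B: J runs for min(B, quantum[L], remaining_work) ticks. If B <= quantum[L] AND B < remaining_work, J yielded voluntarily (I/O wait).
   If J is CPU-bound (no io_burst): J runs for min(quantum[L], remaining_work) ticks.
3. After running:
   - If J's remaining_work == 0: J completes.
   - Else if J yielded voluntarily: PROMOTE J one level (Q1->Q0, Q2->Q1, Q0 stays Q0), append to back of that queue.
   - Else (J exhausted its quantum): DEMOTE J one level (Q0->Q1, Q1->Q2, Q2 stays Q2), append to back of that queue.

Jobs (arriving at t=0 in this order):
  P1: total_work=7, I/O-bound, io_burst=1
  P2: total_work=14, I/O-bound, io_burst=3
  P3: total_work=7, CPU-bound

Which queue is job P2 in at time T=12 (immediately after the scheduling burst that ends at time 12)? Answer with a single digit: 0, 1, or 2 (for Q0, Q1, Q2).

t=0-1: P1@Q0 runs 1, rem=6, I/O yield, promote→Q0. Q0=[P2,P3,P1] Q1=[] Q2=[]
t=1-4: P2@Q0 runs 3, rem=11, I/O yield, promote→Q0. Q0=[P3,P1,P2] Q1=[] Q2=[]
t=4-7: P3@Q0 runs 3, rem=4, quantum used, demote→Q1. Q0=[P1,P2] Q1=[P3] Q2=[]
t=7-8: P1@Q0 runs 1, rem=5, I/O yield, promote→Q0. Q0=[P2,P1] Q1=[P3] Q2=[]
t=8-11: P2@Q0 runs 3, rem=8, I/O yield, promote→Q0. Q0=[P1,P2] Q1=[P3] Q2=[]
t=11-12: P1@Q0 runs 1, rem=4, I/O yield, promote→Q0. Q0=[P2,P1] Q1=[P3] Q2=[]
t=12-15: P2@Q0 runs 3, rem=5, I/O yield, promote→Q0. Q0=[P1,P2] Q1=[P3] Q2=[]
t=15-16: P1@Q0 runs 1, rem=3, I/O yield, promote→Q0. Q0=[P2,P1] Q1=[P3] Q2=[]
t=16-19: P2@Q0 runs 3, rem=2, I/O yield, promote→Q0. Q0=[P1,P2] Q1=[P3] Q2=[]
t=19-20: P1@Q0 runs 1, rem=2, I/O yield, promote→Q0. Q0=[P2,P1] Q1=[P3] Q2=[]
t=20-22: P2@Q0 runs 2, rem=0, completes. Q0=[P1] Q1=[P3] Q2=[]
t=22-23: P1@Q0 runs 1, rem=1, I/O yield, promote→Q0. Q0=[P1] Q1=[P3] Q2=[]
t=23-24: P1@Q0 runs 1, rem=0, completes. Q0=[] Q1=[P3] Q2=[]
t=24-28: P3@Q1 runs 4, rem=0, completes. Q0=[] Q1=[] Q2=[]

Answer: 0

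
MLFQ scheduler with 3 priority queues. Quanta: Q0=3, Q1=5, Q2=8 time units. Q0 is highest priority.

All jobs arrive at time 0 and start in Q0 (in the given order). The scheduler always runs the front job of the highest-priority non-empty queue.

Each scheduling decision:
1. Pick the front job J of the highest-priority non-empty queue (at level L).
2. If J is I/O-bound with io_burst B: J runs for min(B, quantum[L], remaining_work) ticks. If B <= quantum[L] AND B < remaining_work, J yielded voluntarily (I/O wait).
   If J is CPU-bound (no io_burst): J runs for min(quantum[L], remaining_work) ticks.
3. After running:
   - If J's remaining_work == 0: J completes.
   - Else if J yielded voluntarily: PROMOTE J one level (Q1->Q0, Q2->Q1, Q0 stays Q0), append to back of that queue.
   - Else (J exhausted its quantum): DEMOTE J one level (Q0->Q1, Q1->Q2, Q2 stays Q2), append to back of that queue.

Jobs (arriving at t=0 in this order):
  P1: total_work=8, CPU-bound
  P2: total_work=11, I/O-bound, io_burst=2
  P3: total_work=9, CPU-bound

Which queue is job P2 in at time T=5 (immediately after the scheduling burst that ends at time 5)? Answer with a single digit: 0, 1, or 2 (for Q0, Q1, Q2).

t=0-3: P1@Q0 runs 3, rem=5, quantum used, demote→Q1. Q0=[P2,P3] Q1=[P1] Q2=[]
t=3-5: P2@Q0 runs 2, rem=9, I/O yield, promote→Q0. Q0=[P3,P2] Q1=[P1] Q2=[]
t=5-8: P3@Q0 runs 3, rem=6, quantum used, demote→Q1. Q0=[P2] Q1=[P1,P3] Q2=[]
t=8-10: P2@Q0 runs 2, rem=7, I/O yield, promote→Q0. Q0=[P2] Q1=[P1,P3] Q2=[]
t=10-12: P2@Q0 runs 2, rem=5, I/O yield, promote→Q0. Q0=[P2] Q1=[P1,P3] Q2=[]
t=12-14: P2@Q0 runs 2, rem=3, I/O yield, promote→Q0. Q0=[P2] Q1=[P1,P3] Q2=[]
t=14-16: P2@Q0 runs 2, rem=1, I/O yield, promote→Q0. Q0=[P2] Q1=[P1,P3] Q2=[]
t=16-17: P2@Q0 runs 1, rem=0, completes. Q0=[] Q1=[P1,P3] Q2=[]
t=17-22: P1@Q1 runs 5, rem=0, completes. Q0=[] Q1=[P3] Q2=[]
t=22-27: P3@Q1 runs 5, rem=1, quantum used, demote→Q2. Q0=[] Q1=[] Q2=[P3]
t=27-28: P3@Q2 runs 1, rem=0, completes. Q0=[] Q1=[] Q2=[]

Answer: 0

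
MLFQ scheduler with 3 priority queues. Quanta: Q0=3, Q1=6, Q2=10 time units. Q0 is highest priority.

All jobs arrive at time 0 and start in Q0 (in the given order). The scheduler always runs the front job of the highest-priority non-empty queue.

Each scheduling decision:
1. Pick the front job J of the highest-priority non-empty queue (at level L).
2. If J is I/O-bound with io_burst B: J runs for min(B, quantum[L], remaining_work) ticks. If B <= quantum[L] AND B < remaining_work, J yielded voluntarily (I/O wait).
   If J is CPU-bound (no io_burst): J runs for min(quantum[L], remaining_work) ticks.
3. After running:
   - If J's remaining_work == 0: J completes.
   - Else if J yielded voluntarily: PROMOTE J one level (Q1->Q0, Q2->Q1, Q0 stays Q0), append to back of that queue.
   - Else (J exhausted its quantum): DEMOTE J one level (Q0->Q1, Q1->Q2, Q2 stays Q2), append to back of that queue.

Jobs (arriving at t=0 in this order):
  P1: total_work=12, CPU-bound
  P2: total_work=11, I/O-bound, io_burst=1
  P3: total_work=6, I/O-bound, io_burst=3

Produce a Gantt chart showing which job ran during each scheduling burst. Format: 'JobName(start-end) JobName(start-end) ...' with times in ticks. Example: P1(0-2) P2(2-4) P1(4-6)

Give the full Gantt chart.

Answer: P1(0-3) P2(3-4) P3(4-7) P2(7-8) P3(8-11) P2(11-12) P2(12-13) P2(13-14) P2(14-15) P2(15-16) P2(16-17) P2(17-18) P2(18-19) P2(19-20) P1(20-26) P1(26-29)

Derivation:
t=0-3: P1@Q0 runs 3, rem=9, quantum used, demote→Q1. Q0=[P2,P3] Q1=[P1] Q2=[]
t=3-4: P2@Q0 runs 1, rem=10, I/O yield, promote→Q0. Q0=[P3,P2] Q1=[P1] Q2=[]
t=4-7: P3@Q0 runs 3, rem=3, I/O yield, promote→Q0. Q0=[P2,P3] Q1=[P1] Q2=[]
t=7-8: P2@Q0 runs 1, rem=9, I/O yield, promote→Q0. Q0=[P3,P2] Q1=[P1] Q2=[]
t=8-11: P3@Q0 runs 3, rem=0, completes. Q0=[P2] Q1=[P1] Q2=[]
t=11-12: P2@Q0 runs 1, rem=8, I/O yield, promote→Q0. Q0=[P2] Q1=[P1] Q2=[]
t=12-13: P2@Q0 runs 1, rem=7, I/O yield, promote→Q0. Q0=[P2] Q1=[P1] Q2=[]
t=13-14: P2@Q0 runs 1, rem=6, I/O yield, promote→Q0. Q0=[P2] Q1=[P1] Q2=[]
t=14-15: P2@Q0 runs 1, rem=5, I/O yield, promote→Q0. Q0=[P2] Q1=[P1] Q2=[]
t=15-16: P2@Q0 runs 1, rem=4, I/O yield, promote→Q0. Q0=[P2] Q1=[P1] Q2=[]
t=16-17: P2@Q0 runs 1, rem=3, I/O yield, promote→Q0. Q0=[P2] Q1=[P1] Q2=[]
t=17-18: P2@Q0 runs 1, rem=2, I/O yield, promote→Q0. Q0=[P2] Q1=[P1] Q2=[]
t=18-19: P2@Q0 runs 1, rem=1, I/O yield, promote→Q0. Q0=[P2] Q1=[P1] Q2=[]
t=19-20: P2@Q0 runs 1, rem=0, completes. Q0=[] Q1=[P1] Q2=[]
t=20-26: P1@Q1 runs 6, rem=3, quantum used, demote→Q2. Q0=[] Q1=[] Q2=[P1]
t=26-29: P1@Q2 runs 3, rem=0, completes. Q0=[] Q1=[] Q2=[]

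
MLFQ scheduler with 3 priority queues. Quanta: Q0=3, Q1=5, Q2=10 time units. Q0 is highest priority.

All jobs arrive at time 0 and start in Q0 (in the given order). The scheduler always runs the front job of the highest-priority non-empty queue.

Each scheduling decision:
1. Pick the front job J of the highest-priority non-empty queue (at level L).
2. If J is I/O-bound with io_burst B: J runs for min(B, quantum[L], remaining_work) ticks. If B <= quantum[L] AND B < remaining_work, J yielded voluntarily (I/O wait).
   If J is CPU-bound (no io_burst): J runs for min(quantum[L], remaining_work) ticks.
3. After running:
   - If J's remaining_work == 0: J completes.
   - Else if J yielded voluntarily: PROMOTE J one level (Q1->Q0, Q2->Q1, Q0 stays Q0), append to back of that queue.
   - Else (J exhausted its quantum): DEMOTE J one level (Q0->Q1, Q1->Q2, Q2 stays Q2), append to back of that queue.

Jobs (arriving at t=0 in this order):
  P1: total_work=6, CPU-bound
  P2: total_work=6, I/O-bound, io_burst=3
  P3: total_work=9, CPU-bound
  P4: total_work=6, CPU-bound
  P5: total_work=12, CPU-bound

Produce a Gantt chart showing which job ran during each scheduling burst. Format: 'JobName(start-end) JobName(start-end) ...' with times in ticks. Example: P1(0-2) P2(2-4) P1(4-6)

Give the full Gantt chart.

t=0-3: P1@Q0 runs 3, rem=3, quantum used, demote→Q1. Q0=[P2,P3,P4,P5] Q1=[P1] Q2=[]
t=3-6: P2@Q0 runs 3, rem=3, I/O yield, promote→Q0. Q0=[P3,P4,P5,P2] Q1=[P1] Q2=[]
t=6-9: P3@Q0 runs 3, rem=6, quantum used, demote→Q1. Q0=[P4,P5,P2] Q1=[P1,P3] Q2=[]
t=9-12: P4@Q0 runs 3, rem=3, quantum used, demote→Q1. Q0=[P5,P2] Q1=[P1,P3,P4] Q2=[]
t=12-15: P5@Q0 runs 3, rem=9, quantum used, demote→Q1. Q0=[P2] Q1=[P1,P3,P4,P5] Q2=[]
t=15-18: P2@Q0 runs 3, rem=0, completes. Q0=[] Q1=[P1,P3,P4,P5] Q2=[]
t=18-21: P1@Q1 runs 3, rem=0, completes. Q0=[] Q1=[P3,P4,P5] Q2=[]
t=21-26: P3@Q1 runs 5, rem=1, quantum used, demote→Q2. Q0=[] Q1=[P4,P5] Q2=[P3]
t=26-29: P4@Q1 runs 3, rem=0, completes. Q0=[] Q1=[P5] Q2=[P3]
t=29-34: P5@Q1 runs 5, rem=4, quantum used, demote→Q2. Q0=[] Q1=[] Q2=[P3,P5]
t=34-35: P3@Q2 runs 1, rem=0, completes. Q0=[] Q1=[] Q2=[P5]
t=35-39: P5@Q2 runs 4, rem=0, completes. Q0=[] Q1=[] Q2=[]

Answer: P1(0-3) P2(3-6) P3(6-9) P4(9-12) P5(12-15) P2(15-18) P1(18-21) P3(21-26) P4(26-29) P5(29-34) P3(34-35) P5(35-39)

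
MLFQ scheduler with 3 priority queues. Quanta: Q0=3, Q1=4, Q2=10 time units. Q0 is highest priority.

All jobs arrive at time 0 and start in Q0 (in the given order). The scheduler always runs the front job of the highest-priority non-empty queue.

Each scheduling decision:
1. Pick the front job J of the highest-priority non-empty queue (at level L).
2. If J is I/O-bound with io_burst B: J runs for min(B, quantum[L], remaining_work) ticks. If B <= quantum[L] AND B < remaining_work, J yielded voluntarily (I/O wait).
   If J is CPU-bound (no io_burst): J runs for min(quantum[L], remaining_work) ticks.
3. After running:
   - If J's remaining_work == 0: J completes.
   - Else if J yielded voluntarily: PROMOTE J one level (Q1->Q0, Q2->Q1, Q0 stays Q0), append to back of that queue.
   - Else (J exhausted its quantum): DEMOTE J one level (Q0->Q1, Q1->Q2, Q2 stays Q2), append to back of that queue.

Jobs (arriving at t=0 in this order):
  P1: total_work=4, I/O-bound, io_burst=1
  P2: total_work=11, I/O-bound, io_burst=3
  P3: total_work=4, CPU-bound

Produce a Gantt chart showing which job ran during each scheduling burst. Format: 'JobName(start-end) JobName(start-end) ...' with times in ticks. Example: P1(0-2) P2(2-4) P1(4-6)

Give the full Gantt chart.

t=0-1: P1@Q0 runs 1, rem=3, I/O yield, promote→Q0. Q0=[P2,P3,P1] Q1=[] Q2=[]
t=1-4: P2@Q0 runs 3, rem=8, I/O yield, promote→Q0. Q0=[P3,P1,P2] Q1=[] Q2=[]
t=4-7: P3@Q0 runs 3, rem=1, quantum used, demote→Q1. Q0=[P1,P2] Q1=[P3] Q2=[]
t=7-8: P1@Q0 runs 1, rem=2, I/O yield, promote→Q0. Q0=[P2,P1] Q1=[P3] Q2=[]
t=8-11: P2@Q0 runs 3, rem=5, I/O yield, promote→Q0. Q0=[P1,P2] Q1=[P3] Q2=[]
t=11-12: P1@Q0 runs 1, rem=1, I/O yield, promote→Q0. Q0=[P2,P1] Q1=[P3] Q2=[]
t=12-15: P2@Q0 runs 3, rem=2, I/O yield, promote→Q0. Q0=[P1,P2] Q1=[P3] Q2=[]
t=15-16: P1@Q0 runs 1, rem=0, completes. Q0=[P2] Q1=[P3] Q2=[]
t=16-18: P2@Q0 runs 2, rem=0, completes. Q0=[] Q1=[P3] Q2=[]
t=18-19: P3@Q1 runs 1, rem=0, completes. Q0=[] Q1=[] Q2=[]

Answer: P1(0-1) P2(1-4) P3(4-7) P1(7-8) P2(8-11) P1(11-12) P2(12-15) P1(15-16) P2(16-18) P3(18-19)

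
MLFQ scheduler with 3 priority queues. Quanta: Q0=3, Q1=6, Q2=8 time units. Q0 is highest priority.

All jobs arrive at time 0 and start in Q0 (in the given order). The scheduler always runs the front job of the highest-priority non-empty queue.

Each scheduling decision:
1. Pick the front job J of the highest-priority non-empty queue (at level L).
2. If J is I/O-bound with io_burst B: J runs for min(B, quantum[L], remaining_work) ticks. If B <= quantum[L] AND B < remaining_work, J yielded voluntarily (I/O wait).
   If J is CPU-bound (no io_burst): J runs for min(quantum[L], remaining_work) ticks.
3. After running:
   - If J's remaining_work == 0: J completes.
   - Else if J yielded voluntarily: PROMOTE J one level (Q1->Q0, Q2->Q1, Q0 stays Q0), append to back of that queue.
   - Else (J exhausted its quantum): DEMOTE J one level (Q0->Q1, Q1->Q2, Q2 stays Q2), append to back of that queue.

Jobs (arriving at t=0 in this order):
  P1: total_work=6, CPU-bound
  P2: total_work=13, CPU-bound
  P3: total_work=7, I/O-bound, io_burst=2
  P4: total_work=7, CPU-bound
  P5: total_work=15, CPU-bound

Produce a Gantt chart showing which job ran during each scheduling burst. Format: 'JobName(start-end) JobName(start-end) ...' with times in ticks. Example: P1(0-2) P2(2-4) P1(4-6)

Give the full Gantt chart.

Answer: P1(0-3) P2(3-6) P3(6-8) P4(8-11) P5(11-14) P3(14-16) P3(16-18) P3(18-19) P1(19-22) P2(22-28) P4(28-32) P5(32-38) P2(38-42) P5(42-48)

Derivation:
t=0-3: P1@Q0 runs 3, rem=3, quantum used, demote→Q1. Q0=[P2,P3,P4,P5] Q1=[P1] Q2=[]
t=3-6: P2@Q0 runs 3, rem=10, quantum used, demote→Q1. Q0=[P3,P4,P5] Q1=[P1,P2] Q2=[]
t=6-8: P3@Q0 runs 2, rem=5, I/O yield, promote→Q0. Q0=[P4,P5,P3] Q1=[P1,P2] Q2=[]
t=8-11: P4@Q0 runs 3, rem=4, quantum used, demote→Q1. Q0=[P5,P3] Q1=[P1,P2,P4] Q2=[]
t=11-14: P5@Q0 runs 3, rem=12, quantum used, demote→Q1. Q0=[P3] Q1=[P1,P2,P4,P5] Q2=[]
t=14-16: P3@Q0 runs 2, rem=3, I/O yield, promote→Q0. Q0=[P3] Q1=[P1,P2,P4,P5] Q2=[]
t=16-18: P3@Q0 runs 2, rem=1, I/O yield, promote→Q0. Q0=[P3] Q1=[P1,P2,P4,P5] Q2=[]
t=18-19: P3@Q0 runs 1, rem=0, completes. Q0=[] Q1=[P1,P2,P4,P5] Q2=[]
t=19-22: P1@Q1 runs 3, rem=0, completes. Q0=[] Q1=[P2,P4,P5] Q2=[]
t=22-28: P2@Q1 runs 6, rem=4, quantum used, demote→Q2. Q0=[] Q1=[P4,P5] Q2=[P2]
t=28-32: P4@Q1 runs 4, rem=0, completes. Q0=[] Q1=[P5] Q2=[P2]
t=32-38: P5@Q1 runs 6, rem=6, quantum used, demote→Q2. Q0=[] Q1=[] Q2=[P2,P5]
t=38-42: P2@Q2 runs 4, rem=0, completes. Q0=[] Q1=[] Q2=[P5]
t=42-48: P5@Q2 runs 6, rem=0, completes. Q0=[] Q1=[] Q2=[]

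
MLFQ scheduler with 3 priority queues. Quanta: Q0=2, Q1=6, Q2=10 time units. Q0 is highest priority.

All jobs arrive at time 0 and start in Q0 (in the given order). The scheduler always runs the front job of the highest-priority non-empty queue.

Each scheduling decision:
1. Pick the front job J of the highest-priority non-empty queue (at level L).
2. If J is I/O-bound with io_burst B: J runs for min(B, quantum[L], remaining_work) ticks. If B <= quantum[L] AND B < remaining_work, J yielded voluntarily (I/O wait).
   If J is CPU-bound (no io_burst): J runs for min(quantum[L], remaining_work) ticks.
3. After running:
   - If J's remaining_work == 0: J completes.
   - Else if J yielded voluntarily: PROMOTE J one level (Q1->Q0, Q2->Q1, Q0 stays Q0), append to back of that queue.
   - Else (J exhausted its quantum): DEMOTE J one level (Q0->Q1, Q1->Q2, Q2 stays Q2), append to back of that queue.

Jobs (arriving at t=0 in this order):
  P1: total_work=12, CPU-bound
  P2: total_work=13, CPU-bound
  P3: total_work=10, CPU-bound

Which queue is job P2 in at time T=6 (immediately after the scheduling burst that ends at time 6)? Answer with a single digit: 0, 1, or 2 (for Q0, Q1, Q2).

Answer: 1

Derivation:
t=0-2: P1@Q0 runs 2, rem=10, quantum used, demote→Q1. Q0=[P2,P3] Q1=[P1] Q2=[]
t=2-4: P2@Q0 runs 2, rem=11, quantum used, demote→Q1. Q0=[P3] Q1=[P1,P2] Q2=[]
t=4-6: P3@Q0 runs 2, rem=8, quantum used, demote→Q1. Q0=[] Q1=[P1,P2,P3] Q2=[]
t=6-12: P1@Q1 runs 6, rem=4, quantum used, demote→Q2. Q0=[] Q1=[P2,P3] Q2=[P1]
t=12-18: P2@Q1 runs 6, rem=5, quantum used, demote→Q2. Q0=[] Q1=[P3] Q2=[P1,P2]
t=18-24: P3@Q1 runs 6, rem=2, quantum used, demote→Q2. Q0=[] Q1=[] Q2=[P1,P2,P3]
t=24-28: P1@Q2 runs 4, rem=0, completes. Q0=[] Q1=[] Q2=[P2,P3]
t=28-33: P2@Q2 runs 5, rem=0, completes. Q0=[] Q1=[] Q2=[P3]
t=33-35: P3@Q2 runs 2, rem=0, completes. Q0=[] Q1=[] Q2=[]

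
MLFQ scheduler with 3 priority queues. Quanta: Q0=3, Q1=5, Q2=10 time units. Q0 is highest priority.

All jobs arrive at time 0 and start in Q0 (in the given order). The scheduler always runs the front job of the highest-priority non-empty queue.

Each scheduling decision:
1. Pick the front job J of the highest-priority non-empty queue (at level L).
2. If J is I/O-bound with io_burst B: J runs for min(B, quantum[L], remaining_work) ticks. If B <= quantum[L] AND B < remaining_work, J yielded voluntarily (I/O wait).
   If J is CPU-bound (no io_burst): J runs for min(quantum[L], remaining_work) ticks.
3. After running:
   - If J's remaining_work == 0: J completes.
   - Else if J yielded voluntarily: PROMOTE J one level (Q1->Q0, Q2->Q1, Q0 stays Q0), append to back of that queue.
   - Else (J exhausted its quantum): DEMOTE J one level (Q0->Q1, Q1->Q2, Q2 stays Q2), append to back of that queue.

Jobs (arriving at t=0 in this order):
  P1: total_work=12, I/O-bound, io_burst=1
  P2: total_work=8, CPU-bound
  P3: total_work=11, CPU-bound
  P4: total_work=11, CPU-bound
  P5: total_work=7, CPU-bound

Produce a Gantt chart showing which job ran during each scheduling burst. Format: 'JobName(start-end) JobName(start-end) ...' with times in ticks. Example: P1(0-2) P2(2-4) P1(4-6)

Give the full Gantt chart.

t=0-1: P1@Q0 runs 1, rem=11, I/O yield, promote→Q0. Q0=[P2,P3,P4,P5,P1] Q1=[] Q2=[]
t=1-4: P2@Q0 runs 3, rem=5, quantum used, demote→Q1. Q0=[P3,P4,P5,P1] Q1=[P2] Q2=[]
t=4-7: P3@Q0 runs 3, rem=8, quantum used, demote→Q1. Q0=[P4,P5,P1] Q1=[P2,P3] Q2=[]
t=7-10: P4@Q0 runs 3, rem=8, quantum used, demote→Q1. Q0=[P5,P1] Q1=[P2,P3,P4] Q2=[]
t=10-13: P5@Q0 runs 3, rem=4, quantum used, demote→Q1. Q0=[P1] Q1=[P2,P3,P4,P5] Q2=[]
t=13-14: P1@Q0 runs 1, rem=10, I/O yield, promote→Q0. Q0=[P1] Q1=[P2,P3,P4,P5] Q2=[]
t=14-15: P1@Q0 runs 1, rem=9, I/O yield, promote→Q0. Q0=[P1] Q1=[P2,P3,P4,P5] Q2=[]
t=15-16: P1@Q0 runs 1, rem=8, I/O yield, promote→Q0. Q0=[P1] Q1=[P2,P3,P4,P5] Q2=[]
t=16-17: P1@Q0 runs 1, rem=7, I/O yield, promote→Q0. Q0=[P1] Q1=[P2,P3,P4,P5] Q2=[]
t=17-18: P1@Q0 runs 1, rem=6, I/O yield, promote→Q0. Q0=[P1] Q1=[P2,P3,P4,P5] Q2=[]
t=18-19: P1@Q0 runs 1, rem=5, I/O yield, promote→Q0. Q0=[P1] Q1=[P2,P3,P4,P5] Q2=[]
t=19-20: P1@Q0 runs 1, rem=4, I/O yield, promote→Q0. Q0=[P1] Q1=[P2,P3,P4,P5] Q2=[]
t=20-21: P1@Q0 runs 1, rem=3, I/O yield, promote→Q0. Q0=[P1] Q1=[P2,P3,P4,P5] Q2=[]
t=21-22: P1@Q0 runs 1, rem=2, I/O yield, promote→Q0. Q0=[P1] Q1=[P2,P3,P4,P5] Q2=[]
t=22-23: P1@Q0 runs 1, rem=1, I/O yield, promote→Q0. Q0=[P1] Q1=[P2,P3,P4,P5] Q2=[]
t=23-24: P1@Q0 runs 1, rem=0, completes. Q0=[] Q1=[P2,P3,P4,P5] Q2=[]
t=24-29: P2@Q1 runs 5, rem=0, completes. Q0=[] Q1=[P3,P4,P5] Q2=[]
t=29-34: P3@Q1 runs 5, rem=3, quantum used, demote→Q2. Q0=[] Q1=[P4,P5] Q2=[P3]
t=34-39: P4@Q1 runs 5, rem=3, quantum used, demote→Q2. Q0=[] Q1=[P5] Q2=[P3,P4]
t=39-43: P5@Q1 runs 4, rem=0, completes. Q0=[] Q1=[] Q2=[P3,P4]
t=43-46: P3@Q2 runs 3, rem=0, completes. Q0=[] Q1=[] Q2=[P4]
t=46-49: P4@Q2 runs 3, rem=0, completes. Q0=[] Q1=[] Q2=[]

Answer: P1(0-1) P2(1-4) P3(4-7) P4(7-10) P5(10-13) P1(13-14) P1(14-15) P1(15-16) P1(16-17) P1(17-18) P1(18-19) P1(19-20) P1(20-21) P1(21-22) P1(22-23) P1(23-24) P2(24-29) P3(29-34) P4(34-39) P5(39-43) P3(43-46) P4(46-49)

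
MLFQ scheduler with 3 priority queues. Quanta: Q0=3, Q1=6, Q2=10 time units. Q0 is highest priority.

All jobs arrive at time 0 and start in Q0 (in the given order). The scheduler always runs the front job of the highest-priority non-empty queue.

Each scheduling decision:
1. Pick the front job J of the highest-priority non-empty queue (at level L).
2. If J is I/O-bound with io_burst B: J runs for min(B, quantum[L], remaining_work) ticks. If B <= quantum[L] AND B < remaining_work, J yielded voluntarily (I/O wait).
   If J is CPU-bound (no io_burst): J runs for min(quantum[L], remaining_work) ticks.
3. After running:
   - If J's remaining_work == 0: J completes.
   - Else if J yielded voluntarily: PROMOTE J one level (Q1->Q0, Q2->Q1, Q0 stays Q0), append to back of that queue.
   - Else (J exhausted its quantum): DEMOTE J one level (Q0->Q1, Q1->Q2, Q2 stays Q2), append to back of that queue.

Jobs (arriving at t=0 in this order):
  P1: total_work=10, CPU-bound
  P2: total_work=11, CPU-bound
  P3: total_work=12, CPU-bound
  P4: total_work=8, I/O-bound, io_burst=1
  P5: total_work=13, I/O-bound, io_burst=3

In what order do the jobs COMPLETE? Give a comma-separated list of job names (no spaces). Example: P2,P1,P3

t=0-3: P1@Q0 runs 3, rem=7, quantum used, demote→Q1. Q0=[P2,P3,P4,P5] Q1=[P1] Q2=[]
t=3-6: P2@Q0 runs 3, rem=8, quantum used, demote→Q1. Q0=[P3,P4,P5] Q1=[P1,P2] Q2=[]
t=6-9: P3@Q0 runs 3, rem=9, quantum used, demote→Q1. Q0=[P4,P5] Q1=[P1,P2,P3] Q2=[]
t=9-10: P4@Q0 runs 1, rem=7, I/O yield, promote→Q0. Q0=[P5,P4] Q1=[P1,P2,P3] Q2=[]
t=10-13: P5@Q0 runs 3, rem=10, I/O yield, promote→Q0. Q0=[P4,P5] Q1=[P1,P2,P3] Q2=[]
t=13-14: P4@Q0 runs 1, rem=6, I/O yield, promote→Q0. Q0=[P5,P4] Q1=[P1,P2,P3] Q2=[]
t=14-17: P5@Q0 runs 3, rem=7, I/O yield, promote→Q0. Q0=[P4,P5] Q1=[P1,P2,P3] Q2=[]
t=17-18: P4@Q0 runs 1, rem=5, I/O yield, promote→Q0. Q0=[P5,P4] Q1=[P1,P2,P3] Q2=[]
t=18-21: P5@Q0 runs 3, rem=4, I/O yield, promote→Q0. Q0=[P4,P5] Q1=[P1,P2,P3] Q2=[]
t=21-22: P4@Q0 runs 1, rem=4, I/O yield, promote→Q0. Q0=[P5,P4] Q1=[P1,P2,P3] Q2=[]
t=22-25: P5@Q0 runs 3, rem=1, I/O yield, promote→Q0. Q0=[P4,P5] Q1=[P1,P2,P3] Q2=[]
t=25-26: P4@Q0 runs 1, rem=3, I/O yield, promote→Q0. Q0=[P5,P4] Q1=[P1,P2,P3] Q2=[]
t=26-27: P5@Q0 runs 1, rem=0, completes. Q0=[P4] Q1=[P1,P2,P3] Q2=[]
t=27-28: P4@Q0 runs 1, rem=2, I/O yield, promote→Q0. Q0=[P4] Q1=[P1,P2,P3] Q2=[]
t=28-29: P4@Q0 runs 1, rem=1, I/O yield, promote→Q0. Q0=[P4] Q1=[P1,P2,P3] Q2=[]
t=29-30: P4@Q0 runs 1, rem=0, completes. Q0=[] Q1=[P1,P2,P3] Q2=[]
t=30-36: P1@Q1 runs 6, rem=1, quantum used, demote→Q2. Q0=[] Q1=[P2,P3] Q2=[P1]
t=36-42: P2@Q1 runs 6, rem=2, quantum used, demote→Q2. Q0=[] Q1=[P3] Q2=[P1,P2]
t=42-48: P3@Q1 runs 6, rem=3, quantum used, demote→Q2. Q0=[] Q1=[] Q2=[P1,P2,P3]
t=48-49: P1@Q2 runs 1, rem=0, completes. Q0=[] Q1=[] Q2=[P2,P3]
t=49-51: P2@Q2 runs 2, rem=0, completes. Q0=[] Q1=[] Q2=[P3]
t=51-54: P3@Q2 runs 3, rem=0, completes. Q0=[] Q1=[] Q2=[]

Answer: P5,P4,P1,P2,P3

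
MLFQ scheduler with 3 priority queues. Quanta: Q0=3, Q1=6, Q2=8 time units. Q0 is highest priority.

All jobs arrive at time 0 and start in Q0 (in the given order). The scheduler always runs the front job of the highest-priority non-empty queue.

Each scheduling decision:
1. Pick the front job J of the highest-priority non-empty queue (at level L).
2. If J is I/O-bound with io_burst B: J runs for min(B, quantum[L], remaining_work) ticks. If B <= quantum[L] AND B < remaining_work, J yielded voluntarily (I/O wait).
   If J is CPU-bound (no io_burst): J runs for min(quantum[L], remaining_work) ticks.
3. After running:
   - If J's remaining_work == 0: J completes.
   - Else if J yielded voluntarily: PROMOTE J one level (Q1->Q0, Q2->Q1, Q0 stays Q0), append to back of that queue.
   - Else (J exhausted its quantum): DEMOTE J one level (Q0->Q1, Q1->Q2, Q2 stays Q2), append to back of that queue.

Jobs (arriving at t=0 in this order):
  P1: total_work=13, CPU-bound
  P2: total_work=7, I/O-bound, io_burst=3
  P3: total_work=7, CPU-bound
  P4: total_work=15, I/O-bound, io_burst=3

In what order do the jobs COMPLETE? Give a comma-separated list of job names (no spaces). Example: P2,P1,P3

Answer: P2,P4,P3,P1

Derivation:
t=0-3: P1@Q0 runs 3, rem=10, quantum used, demote→Q1. Q0=[P2,P3,P4] Q1=[P1] Q2=[]
t=3-6: P2@Q0 runs 3, rem=4, I/O yield, promote→Q0. Q0=[P3,P4,P2] Q1=[P1] Q2=[]
t=6-9: P3@Q0 runs 3, rem=4, quantum used, demote→Q1. Q0=[P4,P2] Q1=[P1,P3] Q2=[]
t=9-12: P4@Q0 runs 3, rem=12, I/O yield, promote→Q0. Q0=[P2,P4] Q1=[P1,P3] Q2=[]
t=12-15: P2@Q0 runs 3, rem=1, I/O yield, promote→Q0. Q0=[P4,P2] Q1=[P1,P3] Q2=[]
t=15-18: P4@Q0 runs 3, rem=9, I/O yield, promote→Q0. Q0=[P2,P4] Q1=[P1,P3] Q2=[]
t=18-19: P2@Q0 runs 1, rem=0, completes. Q0=[P4] Q1=[P1,P3] Q2=[]
t=19-22: P4@Q0 runs 3, rem=6, I/O yield, promote→Q0. Q0=[P4] Q1=[P1,P3] Q2=[]
t=22-25: P4@Q0 runs 3, rem=3, I/O yield, promote→Q0. Q0=[P4] Q1=[P1,P3] Q2=[]
t=25-28: P4@Q0 runs 3, rem=0, completes. Q0=[] Q1=[P1,P3] Q2=[]
t=28-34: P1@Q1 runs 6, rem=4, quantum used, demote→Q2. Q0=[] Q1=[P3] Q2=[P1]
t=34-38: P3@Q1 runs 4, rem=0, completes. Q0=[] Q1=[] Q2=[P1]
t=38-42: P1@Q2 runs 4, rem=0, completes. Q0=[] Q1=[] Q2=[]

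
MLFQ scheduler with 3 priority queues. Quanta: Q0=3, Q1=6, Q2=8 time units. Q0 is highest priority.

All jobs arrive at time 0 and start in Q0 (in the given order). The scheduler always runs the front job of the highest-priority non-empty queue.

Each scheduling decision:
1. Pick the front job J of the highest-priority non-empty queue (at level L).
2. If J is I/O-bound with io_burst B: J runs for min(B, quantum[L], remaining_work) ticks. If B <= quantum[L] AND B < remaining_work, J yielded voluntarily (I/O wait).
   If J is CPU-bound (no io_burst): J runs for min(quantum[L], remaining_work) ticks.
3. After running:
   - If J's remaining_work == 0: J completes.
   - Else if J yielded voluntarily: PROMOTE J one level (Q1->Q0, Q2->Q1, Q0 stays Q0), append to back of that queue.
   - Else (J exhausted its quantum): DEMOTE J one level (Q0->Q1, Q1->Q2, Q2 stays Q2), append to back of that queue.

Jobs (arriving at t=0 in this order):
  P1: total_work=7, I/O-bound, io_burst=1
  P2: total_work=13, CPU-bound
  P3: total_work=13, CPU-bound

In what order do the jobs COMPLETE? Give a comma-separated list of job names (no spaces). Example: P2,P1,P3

t=0-1: P1@Q0 runs 1, rem=6, I/O yield, promote→Q0. Q0=[P2,P3,P1] Q1=[] Q2=[]
t=1-4: P2@Q0 runs 3, rem=10, quantum used, demote→Q1. Q0=[P3,P1] Q1=[P2] Q2=[]
t=4-7: P3@Q0 runs 3, rem=10, quantum used, demote→Q1. Q0=[P1] Q1=[P2,P3] Q2=[]
t=7-8: P1@Q0 runs 1, rem=5, I/O yield, promote→Q0. Q0=[P1] Q1=[P2,P3] Q2=[]
t=8-9: P1@Q0 runs 1, rem=4, I/O yield, promote→Q0. Q0=[P1] Q1=[P2,P3] Q2=[]
t=9-10: P1@Q0 runs 1, rem=3, I/O yield, promote→Q0. Q0=[P1] Q1=[P2,P3] Q2=[]
t=10-11: P1@Q0 runs 1, rem=2, I/O yield, promote→Q0. Q0=[P1] Q1=[P2,P3] Q2=[]
t=11-12: P1@Q0 runs 1, rem=1, I/O yield, promote→Q0. Q0=[P1] Q1=[P2,P3] Q2=[]
t=12-13: P1@Q0 runs 1, rem=0, completes. Q0=[] Q1=[P2,P3] Q2=[]
t=13-19: P2@Q1 runs 6, rem=4, quantum used, demote→Q2. Q0=[] Q1=[P3] Q2=[P2]
t=19-25: P3@Q1 runs 6, rem=4, quantum used, demote→Q2. Q0=[] Q1=[] Q2=[P2,P3]
t=25-29: P2@Q2 runs 4, rem=0, completes. Q0=[] Q1=[] Q2=[P3]
t=29-33: P3@Q2 runs 4, rem=0, completes. Q0=[] Q1=[] Q2=[]

Answer: P1,P2,P3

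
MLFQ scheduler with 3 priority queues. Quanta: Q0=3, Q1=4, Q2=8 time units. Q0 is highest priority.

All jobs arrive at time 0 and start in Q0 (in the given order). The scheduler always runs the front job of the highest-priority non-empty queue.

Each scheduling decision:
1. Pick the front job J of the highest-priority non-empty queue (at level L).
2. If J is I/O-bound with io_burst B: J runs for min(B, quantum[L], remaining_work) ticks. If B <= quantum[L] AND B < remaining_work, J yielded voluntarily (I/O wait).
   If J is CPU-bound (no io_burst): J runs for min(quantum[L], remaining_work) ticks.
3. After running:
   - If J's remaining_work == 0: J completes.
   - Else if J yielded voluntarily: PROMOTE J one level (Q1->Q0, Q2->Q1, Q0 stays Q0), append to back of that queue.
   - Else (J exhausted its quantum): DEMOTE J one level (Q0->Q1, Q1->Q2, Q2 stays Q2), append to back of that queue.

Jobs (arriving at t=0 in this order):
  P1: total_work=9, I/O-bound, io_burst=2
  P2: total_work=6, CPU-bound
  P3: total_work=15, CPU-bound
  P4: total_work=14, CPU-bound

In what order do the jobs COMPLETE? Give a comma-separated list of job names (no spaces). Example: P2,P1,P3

Answer: P1,P2,P3,P4

Derivation:
t=0-2: P1@Q0 runs 2, rem=7, I/O yield, promote→Q0. Q0=[P2,P3,P4,P1] Q1=[] Q2=[]
t=2-5: P2@Q0 runs 3, rem=3, quantum used, demote→Q1. Q0=[P3,P4,P1] Q1=[P2] Q2=[]
t=5-8: P3@Q0 runs 3, rem=12, quantum used, demote→Q1. Q0=[P4,P1] Q1=[P2,P3] Q2=[]
t=8-11: P4@Q0 runs 3, rem=11, quantum used, demote→Q1. Q0=[P1] Q1=[P2,P3,P4] Q2=[]
t=11-13: P1@Q0 runs 2, rem=5, I/O yield, promote→Q0. Q0=[P1] Q1=[P2,P3,P4] Q2=[]
t=13-15: P1@Q0 runs 2, rem=3, I/O yield, promote→Q0. Q0=[P1] Q1=[P2,P3,P4] Q2=[]
t=15-17: P1@Q0 runs 2, rem=1, I/O yield, promote→Q0. Q0=[P1] Q1=[P2,P3,P4] Q2=[]
t=17-18: P1@Q0 runs 1, rem=0, completes. Q0=[] Q1=[P2,P3,P4] Q2=[]
t=18-21: P2@Q1 runs 3, rem=0, completes. Q0=[] Q1=[P3,P4] Q2=[]
t=21-25: P3@Q1 runs 4, rem=8, quantum used, demote→Q2. Q0=[] Q1=[P4] Q2=[P3]
t=25-29: P4@Q1 runs 4, rem=7, quantum used, demote→Q2. Q0=[] Q1=[] Q2=[P3,P4]
t=29-37: P3@Q2 runs 8, rem=0, completes. Q0=[] Q1=[] Q2=[P4]
t=37-44: P4@Q2 runs 7, rem=0, completes. Q0=[] Q1=[] Q2=[]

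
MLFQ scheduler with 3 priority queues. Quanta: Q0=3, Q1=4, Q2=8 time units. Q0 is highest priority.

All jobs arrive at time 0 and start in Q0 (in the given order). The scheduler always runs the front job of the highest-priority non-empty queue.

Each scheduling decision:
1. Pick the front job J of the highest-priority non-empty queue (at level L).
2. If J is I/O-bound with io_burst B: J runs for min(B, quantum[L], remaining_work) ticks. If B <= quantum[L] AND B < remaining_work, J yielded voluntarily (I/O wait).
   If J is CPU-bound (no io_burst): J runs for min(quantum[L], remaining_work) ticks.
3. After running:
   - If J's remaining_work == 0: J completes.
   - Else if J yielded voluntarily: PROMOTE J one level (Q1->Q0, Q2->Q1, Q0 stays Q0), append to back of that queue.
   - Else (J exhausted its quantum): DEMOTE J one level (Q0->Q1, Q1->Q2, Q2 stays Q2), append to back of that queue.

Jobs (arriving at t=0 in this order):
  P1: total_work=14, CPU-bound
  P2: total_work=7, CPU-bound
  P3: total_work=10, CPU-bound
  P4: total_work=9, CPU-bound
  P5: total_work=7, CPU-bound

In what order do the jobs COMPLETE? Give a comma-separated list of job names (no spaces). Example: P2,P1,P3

Answer: P2,P5,P1,P3,P4

Derivation:
t=0-3: P1@Q0 runs 3, rem=11, quantum used, demote→Q1. Q0=[P2,P3,P4,P5] Q1=[P1] Q2=[]
t=3-6: P2@Q0 runs 3, rem=4, quantum used, demote→Q1. Q0=[P3,P4,P5] Q1=[P1,P2] Q2=[]
t=6-9: P3@Q0 runs 3, rem=7, quantum used, demote→Q1. Q0=[P4,P5] Q1=[P1,P2,P3] Q2=[]
t=9-12: P4@Q0 runs 3, rem=6, quantum used, demote→Q1. Q0=[P5] Q1=[P1,P2,P3,P4] Q2=[]
t=12-15: P5@Q0 runs 3, rem=4, quantum used, demote→Q1. Q0=[] Q1=[P1,P2,P3,P4,P5] Q2=[]
t=15-19: P1@Q1 runs 4, rem=7, quantum used, demote→Q2. Q0=[] Q1=[P2,P3,P4,P5] Q2=[P1]
t=19-23: P2@Q1 runs 4, rem=0, completes. Q0=[] Q1=[P3,P4,P5] Q2=[P1]
t=23-27: P3@Q1 runs 4, rem=3, quantum used, demote→Q2. Q0=[] Q1=[P4,P5] Q2=[P1,P3]
t=27-31: P4@Q1 runs 4, rem=2, quantum used, demote→Q2. Q0=[] Q1=[P5] Q2=[P1,P3,P4]
t=31-35: P5@Q1 runs 4, rem=0, completes. Q0=[] Q1=[] Q2=[P1,P3,P4]
t=35-42: P1@Q2 runs 7, rem=0, completes. Q0=[] Q1=[] Q2=[P3,P4]
t=42-45: P3@Q2 runs 3, rem=0, completes. Q0=[] Q1=[] Q2=[P4]
t=45-47: P4@Q2 runs 2, rem=0, completes. Q0=[] Q1=[] Q2=[]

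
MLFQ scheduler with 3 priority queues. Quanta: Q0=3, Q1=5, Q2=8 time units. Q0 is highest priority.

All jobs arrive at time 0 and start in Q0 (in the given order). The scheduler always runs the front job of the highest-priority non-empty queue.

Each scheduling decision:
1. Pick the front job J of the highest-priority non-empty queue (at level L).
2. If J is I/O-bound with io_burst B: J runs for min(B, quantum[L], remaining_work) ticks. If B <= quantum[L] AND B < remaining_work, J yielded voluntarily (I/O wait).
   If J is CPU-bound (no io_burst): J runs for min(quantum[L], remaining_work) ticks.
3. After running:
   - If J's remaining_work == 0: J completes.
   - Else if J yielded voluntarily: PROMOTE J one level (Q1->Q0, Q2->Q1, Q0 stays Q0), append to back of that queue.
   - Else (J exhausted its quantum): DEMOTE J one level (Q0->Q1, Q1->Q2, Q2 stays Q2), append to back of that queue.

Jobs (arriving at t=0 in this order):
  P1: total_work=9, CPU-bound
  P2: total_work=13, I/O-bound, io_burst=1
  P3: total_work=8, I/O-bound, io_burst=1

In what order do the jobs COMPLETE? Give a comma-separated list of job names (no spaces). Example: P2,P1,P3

Answer: P3,P2,P1

Derivation:
t=0-3: P1@Q0 runs 3, rem=6, quantum used, demote→Q1. Q0=[P2,P3] Q1=[P1] Q2=[]
t=3-4: P2@Q0 runs 1, rem=12, I/O yield, promote→Q0. Q0=[P3,P2] Q1=[P1] Q2=[]
t=4-5: P3@Q0 runs 1, rem=7, I/O yield, promote→Q0. Q0=[P2,P3] Q1=[P1] Q2=[]
t=5-6: P2@Q0 runs 1, rem=11, I/O yield, promote→Q0. Q0=[P3,P2] Q1=[P1] Q2=[]
t=6-7: P3@Q0 runs 1, rem=6, I/O yield, promote→Q0. Q0=[P2,P3] Q1=[P1] Q2=[]
t=7-8: P2@Q0 runs 1, rem=10, I/O yield, promote→Q0. Q0=[P3,P2] Q1=[P1] Q2=[]
t=8-9: P3@Q0 runs 1, rem=5, I/O yield, promote→Q0. Q0=[P2,P3] Q1=[P1] Q2=[]
t=9-10: P2@Q0 runs 1, rem=9, I/O yield, promote→Q0. Q0=[P3,P2] Q1=[P1] Q2=[]
t=10-11: P3@Q0 runs 1, rem=4, I/O yield, promote→Q0. Q0=[P2,P3] Q1=[P1] Q2=[]
t=11-12: P2@Q0 runs 1, rem=8, I/O yield, promote→Q0. Q0=[P3,P2] Q1=[P1] Q2=[]
t=12-13: P3@Q0 runs 1, rem=3, I/O yield, promote→Q0. Q0=[P2,P3] Q1=[P1] Q2=[]
t=13-14: P2@Q0 runs 1, rem=7, I/O yield, promote→Q0. Q0=[P3,P2] Q1=[P1] Q2=[]
t=14-15: P3@Q0 runs 1, rem=2, I/O yield, promote→Q0. Q0=[P2,P3] Q1=[P1] Q2=[]
t=15-16: P2@Q0 runs 1, rem=6, I/O yield, promote→Q0. Q0=[P3,P2] Q1=[P1] Q2=[]
t=16-17: P3@Q0 runs 1, rem=1, I/O yield, promote→Q0. Q0=[P2,P3] Q1=[P1] Q2=[]
t=17-18: P2@Q0 runs 1, rem=5, I/O yield, promote→Q0. Q0=[P3,P2] Q1=[P1] Q2=[]
t=18-19: P3@Q0 runs 1, rem=0, completes. Q0=[P2] Q1=[P1] Q2=[]
t=19-20: P2@Q0 runs 1, rem=4, I/O yield, promote→Q0. Q0=[P2] Q1=[P1] Q2=[]
t=20-21: P2@Q0 runs 1, rem=3, I/O yield, promote→Q0. Q0=[P2] Q1=[P1] Q2=[]
t=21-22: P2@Q0 runs 1, rem=2, I/O yield, promote→Q0. Q0=[P2] Q1=[P1] Q2=[]
t=22-23: P2@Q0 runs 1, rem=1, I/O yield, promote→Q0. Q0=[P2] Q1=[P1] Q2=[]
t=23-24: P2@Q0 runs 1, rem=0, completes. Q0=[] Q1=[P1] Q2=[]
t=24-29: P1@Q1 runs 5, rem=1, quantum used, demote→Q2. Q0=[] Q1=[] Q2=[P1]
t=29-30: P1@Q2 runs 1, rem=0, completes. Q0=[] Q1=[] Q2=[]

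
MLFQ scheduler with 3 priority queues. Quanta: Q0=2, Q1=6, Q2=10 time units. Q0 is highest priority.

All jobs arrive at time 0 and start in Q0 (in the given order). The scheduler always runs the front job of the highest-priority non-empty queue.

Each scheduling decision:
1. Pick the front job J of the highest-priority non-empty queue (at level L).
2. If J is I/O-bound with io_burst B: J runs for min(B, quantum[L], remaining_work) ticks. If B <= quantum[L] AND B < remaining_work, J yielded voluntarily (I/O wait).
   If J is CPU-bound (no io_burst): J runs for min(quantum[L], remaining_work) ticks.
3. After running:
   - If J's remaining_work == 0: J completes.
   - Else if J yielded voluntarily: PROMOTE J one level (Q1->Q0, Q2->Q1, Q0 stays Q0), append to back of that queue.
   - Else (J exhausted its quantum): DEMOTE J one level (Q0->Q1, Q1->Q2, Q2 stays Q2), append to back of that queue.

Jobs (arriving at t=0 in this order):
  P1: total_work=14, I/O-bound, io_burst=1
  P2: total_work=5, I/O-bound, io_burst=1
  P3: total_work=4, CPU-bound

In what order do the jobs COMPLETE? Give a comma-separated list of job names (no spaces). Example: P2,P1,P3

Answer: P2,P1,P3

Derivation:
t=0-1: P1@Q0 runs 1, rem=13, I/O yield, promote→Q0. Q0=[P2,P3,P1] Q1=[] Q2=[]
t=1-2: P2@Q0 runs 1, rem=4, I/O yield, promote→Q0. Q0=[P3,P1,P2] Q1=[] Q2=[]
t=2-4: P3@Q0 runs 2, rem=2, quantum used, demote→Q1. Q0=[P1,P2] Q1=[P3] Q2=[]
t=4-5: P1@Q0 runs 1, rem=12, I/O yield, promote→Q0. Q0=[P2,P1] Q1=[P3] Q2=[]
t=5-6: P2@Q0 runs 1, rem=3, I/O yield, promote→Q0. Q0=[P1,P2] Q1=[P3] Q2=[]
t=6-7: P1@Q0 runs 1, rem=11, I/O yield, promote→Q0. Q0=[P2,P1] Q1=[P3] Q2=[]
t=7-8: P2@Q0 runs 1, rem=2, I/O yield, promote→Q0. Q0=[P1,P2] Q1=[P3] Q2=[]
t=8-9: P1@Q0 runs 1, rem=10, I/O yield, promote→Q0. Q0=[P2,P1] Q1=[P3] Q2=[]
t=9-10: P2@Q0 runs 1, rem=1, I/O yield, promote→Q0. Q0=[P1,P2] Q1=[P3] Q2=[]
t=10-11: P1@Q0 runs 1, rem=9, I/O yield, promote→Q0. Q0=[P2,P1] Q1=[P3] Q2=[]
t=11-12: P2@Q0 runs 1, rem=0, completes. Q0=[P1] Q1=[P3] Q2=[]
t=12-13: P1@Q0 runs 1, rem=8, I/O yield, promote→Q0. Q0=[P1] Q1=[P3] Q2=[]
t=13-14: P1@Q0 runs 1, rem=7, I/O yield, promote→Q0. Q0=[P1] Q1=[P3] Q2=[]
t=14-15: P1@Q0 runs 1, rem=6, I/O yield, promote→Q0. Q0=[P1] Q1=[P3] Q2=[]
t=15-16: P1@Q0 runs 1, rem=5, I/O yield, promote→Q0. Q0=[P1] Q1=[P3] Q2=[]
t=16-17: P1@Q0 runs 1, rem=4, I/O yield, promote→Q0. Q0=[P1] Q1=[P3] Q2=[]
t=17-18: P1@Q0 runs 1, rem=3, I/O yield, promote→Q0. Q0=[P1] Q1=[P3] Q2=[]
t=18-19: P1@Q0 runs 1, rem=2, I/O yield, promote→Q0. Q0=[P1] Q1=[P3] Q2=[]
t=19-20: P1@Q0 runs 1, rem=1, I/O yield, promote→Q0. Q0=[P1] Q1=[P3] Q2=[]
t=20-21: P1@Q0 runs 1, rem=0, completes. Q0=[] Q1=[P3] Q2=[]
t=21-23: P3@Q1 runs 2, rem=0, completes. Q0=[] Q1=[] Q2=[]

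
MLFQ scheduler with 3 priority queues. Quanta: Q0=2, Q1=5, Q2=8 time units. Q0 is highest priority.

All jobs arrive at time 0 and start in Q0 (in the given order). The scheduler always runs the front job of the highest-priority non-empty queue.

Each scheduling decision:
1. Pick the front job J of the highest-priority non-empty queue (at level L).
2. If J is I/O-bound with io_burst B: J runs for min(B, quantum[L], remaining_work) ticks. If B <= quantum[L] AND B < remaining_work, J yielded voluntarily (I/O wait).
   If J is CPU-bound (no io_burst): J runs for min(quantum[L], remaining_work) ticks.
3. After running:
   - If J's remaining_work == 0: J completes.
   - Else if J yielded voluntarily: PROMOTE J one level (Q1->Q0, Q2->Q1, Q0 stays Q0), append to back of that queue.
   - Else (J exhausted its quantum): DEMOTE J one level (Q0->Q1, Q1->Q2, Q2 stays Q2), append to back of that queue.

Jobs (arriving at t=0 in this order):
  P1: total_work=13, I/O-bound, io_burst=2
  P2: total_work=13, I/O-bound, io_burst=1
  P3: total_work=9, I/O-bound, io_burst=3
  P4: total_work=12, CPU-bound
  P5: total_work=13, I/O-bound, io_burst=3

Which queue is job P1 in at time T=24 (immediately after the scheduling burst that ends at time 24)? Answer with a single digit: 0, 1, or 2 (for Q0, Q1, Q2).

t=0-2: P1@Q0 runs 2, rem=11, I/O yield, promote→Q0. Q0=[P2,P3,P4,P5,P1] Q1=[] Q2=[]
t=2-3: P2@Q0 runs 1, rem=12, I/O yield, promote→Q0. Q0=[P3,P4,P5,P1,P2] Q1=[] Q2=[]
t=3-5: P3@Q0 runs 2, rem=7, quantum used, demote→Q1. Q0=[P4,P5,P1,P2] Q1=[P3] Q2=[]
t=5-7: P4@Q0 runs 2, rem=10, quantum used, demote→Q1. Q0=[P5,P1,P2] Q1=[P3,P4] Q2=[]
t=7-9: P5@Q0 runs 2, rem=11, quantum used, demote→Q1. Q0=[P1,P2] Q1=[P3,P4,P5] Q2=[]
t=9-11: P1@Q0 runs 2, rem=9, I/O yield, promote→Q0. Q0=[P2,P1] Q1=[P3,P4,P5] Q2=[]
t=11-12: P2@Q0 runs 1, rem=11, I/O yield, promote→Q0. Q0=[P1,P2] Q1=[P3,P4,P5] Q2=[]
t=12-14: P1@Q0 runs 2, rem=7, I/O yield, promote→Q0. Q0=[P2,P1] Q1=[P3,P4,P5] Q2=[]
t=14-15: P2@Q0 runs 1, rem=10, I/O yield, promote→Q0. Q0=[P1,P2] Q1=[P3,P4,P5] Q2=[]
t=15-17: P1@Q0 runs 2, rem=5, I/O yield, promote→Q0. Q0=[P2,P1] Q1=[P3,P4,P5] Q2=[]
t=17-18: P2@Q0 runs 1, rem=9, I/O yield, promote→Q0. Q0=[P1,P2] Q1=[P3,P4,P5] Q2=[]
t=18-20: P1@Q0 runs 2, rem=3, I/O yield, promote→Q0. Q0=[P2,P1] Q1=[P3,P4,P5] Q2=[]
t=20-21: P2@Q0 runs 1, rem=8, I/O yield, promote→Q0. Q0=[P1,P2] Q1=[P3,P4,P5] Q2=[]
t=21-23: P1@Q0 runs 2, rem=1, I/O yield, promote→Q0. Q0=[P2,P1] Q1=[P3,P4,P5] Q2=[]
t=23-24: P2@Q0 runs 1, rem=7, I/O yield, promote→Q0. Q0=[P1,P2] Q1=[P3,P4,P5] Q2=[]
t=24-25: P1@Q0 runs 1, rem=0, completes. Q0=[P2] Q1=[P3,P4,P5] Q2=[]
t=25-26: P2@Q0 runs 1, rem=6, I/O yield, promote→Q0. Q0=[P2] Q1=[P3,P4,P5] Q2=[]
t=26-27: P2@Q0 runs 1, rem=5, I/O yield, promote→Q0. Q0=[P2] Q1=[P3,P4,P5] Q2=[]
t=27-28: P2@Q0 runs 1, rem=4, I/O yield, promote→Q0. Q0=[P2] Q1=[P3,P4,P5] Q2=[]
t=28-29: P2@Q0 runs 1, rem=3, I/O yield, promote→Q0. Q0=[P2] Q1=[P3,P4,P5] Q2=[]
t=29-30: P2@Q0 runs 1, rem=2, I/O yield, promote→Q0. Q0=[P2] Q1=[P3,P4,P5] Q2=[]
t=30-31: P2@Q0 runs 1, rem=1, I/O yield, promote→Q0. Q0=[P2] Q1=[P3,P4,P5] Q2=[]
t=31-32: P2@Q0 runs 1, rem=0, completes. Q0=[] Q1=[P3,P4,P5] Q2=[]
t=32-35: P3@Q1 runs 3, rem=4, I/O yield, promote→Q0. Q0=[P3] Q1=[P4,P5] Q2=[]
t=35-37: P3@Q0 runs 2, rem=2, quantum used, demote→Q1. Q0=[] Q1=[P4,P5,P3] Q2=[]
t=37-42: P4@Q1 runs 5, rem=5, quantum used, demote→Q2. Q0=[] Q1=[P5,P3] Q2=[P4]
t=42-45: P5@Q1 runs 3, rem=8, I/O yield, promote→Q0. Q0=[P5] Q1=[P3] Q2=[P4]
t=45-47: P5@Q0 runs 2, rem=6, quantum used, demote→Q1. Q0=[] Q1=[P3,P5] Q2=[P4]
t=47-49: P3@Q1 runs 2, rem=0, completes. Q0=[] Q1=[P5] Q2=[P4]
t=49-52: P5@Q1 runs 3, rem=3, I/O yield, promote→Q0. Q0=[P5] Q1=[] Q2=[P4]
t=52-54: P5@Q0 runs 2, rem=1, quantum used, demote→Q1. Q0=[] Q1=[P5] Q2=[P4]
t=54-55: P5@Q1 runs 1, rem=0, completes. Q0=[] Q1=[] Q2=[P4]
t=55-60: P4@Q2 runs 5, rem=0, completes. Q0=[] Q1=[] Q2=[]

Answer: 0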